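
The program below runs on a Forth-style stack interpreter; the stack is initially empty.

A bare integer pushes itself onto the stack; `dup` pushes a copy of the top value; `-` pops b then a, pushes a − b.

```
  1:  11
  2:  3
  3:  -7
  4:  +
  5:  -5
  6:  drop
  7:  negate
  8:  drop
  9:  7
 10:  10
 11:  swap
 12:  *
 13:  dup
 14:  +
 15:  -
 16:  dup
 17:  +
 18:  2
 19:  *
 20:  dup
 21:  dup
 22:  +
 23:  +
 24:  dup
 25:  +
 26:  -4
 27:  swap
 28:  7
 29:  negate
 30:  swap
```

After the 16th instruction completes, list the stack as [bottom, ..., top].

[-129, -129]

11     : 11
3      : 11 3
-7     : 11 3 -7
+      : 11 -4
-5     : 11 -4 -5
drop   : 11 -4
negate : 11 4
drop   : 11
7      : 11 7
10     : 11 7 10
swap   : 11 10 7
*      : 11 70
dup    : 11 70 70
+      : 11 140
-      : -129
dup    : -129 -129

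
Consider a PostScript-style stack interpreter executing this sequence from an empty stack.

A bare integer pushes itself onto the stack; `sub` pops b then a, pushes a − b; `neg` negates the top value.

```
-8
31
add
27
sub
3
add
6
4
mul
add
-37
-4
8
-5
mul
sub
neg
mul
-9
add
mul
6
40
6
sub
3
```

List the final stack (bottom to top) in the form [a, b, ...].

[30429, 6, 34, 3]

-8  → [-8]
31  → [-8, 31]
add → [23]
27  → [23, 27]
sub → [-4]
3   → [-4, 3]
add → [-1]
6   → [-1, 6]
4   → [-1, 6, 4]
mul → [-1, 24]
add → [23]
-37 → [23, -37]
-4  → [23, -37, -4]
8   → [23, -37, -4, 8]
-5  → [23, -37, -4, 8, -5]
mul → [23, -37, -4, -40]
sub → [23, -37, 36]
neg → [23, -37, -36]
mul → [23, 1332]
-9  → [23, 1332, -9]
add → [23, 1323]
mul → [30429]
6   → [30429, 6]
40  → [30429, 6, 40]
6   → [30429, 6, 40, 6]
sub → [30429, 6, 34]
3   → [30429, 6, 34, 3]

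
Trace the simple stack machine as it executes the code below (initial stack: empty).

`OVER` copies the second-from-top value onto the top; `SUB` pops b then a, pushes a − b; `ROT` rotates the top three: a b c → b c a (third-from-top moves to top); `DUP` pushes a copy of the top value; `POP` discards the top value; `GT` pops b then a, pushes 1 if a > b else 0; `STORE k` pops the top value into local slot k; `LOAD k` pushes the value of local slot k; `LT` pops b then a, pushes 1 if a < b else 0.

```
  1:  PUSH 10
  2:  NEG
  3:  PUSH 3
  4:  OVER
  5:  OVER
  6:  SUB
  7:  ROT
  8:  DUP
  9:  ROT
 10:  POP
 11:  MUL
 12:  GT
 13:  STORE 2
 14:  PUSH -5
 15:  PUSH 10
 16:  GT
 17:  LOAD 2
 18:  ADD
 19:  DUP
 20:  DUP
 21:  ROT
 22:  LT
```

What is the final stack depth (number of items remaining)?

2

PUSH 10 → [10]
NEG     → [-10]
PUSH 3  → [-10, 3]
OVER    → [-10, 3, -10]
OVER    → [-10, 3, -10, 3]
SUB     → [-10, 3, -13]
ROT     → [3, -13, -10]
DUP     → [3, -13, -10, -10]
ROT     → [3, -10, -10, -13]
POP     → [3, -10, -10]
MUL     → [3, 100]
GT      → [0]
STORE 2 → []
PUSH -5 → [-5]
PUSH 10 → [-5, 10]
GT      → [0]
LOAD 2  → [0, 0]
ADD     → [0]
DUP     → [0, 0]
DUP     → [0, 0, 0]
ROT     → [0, 0, 0]
LT      → [0, 0]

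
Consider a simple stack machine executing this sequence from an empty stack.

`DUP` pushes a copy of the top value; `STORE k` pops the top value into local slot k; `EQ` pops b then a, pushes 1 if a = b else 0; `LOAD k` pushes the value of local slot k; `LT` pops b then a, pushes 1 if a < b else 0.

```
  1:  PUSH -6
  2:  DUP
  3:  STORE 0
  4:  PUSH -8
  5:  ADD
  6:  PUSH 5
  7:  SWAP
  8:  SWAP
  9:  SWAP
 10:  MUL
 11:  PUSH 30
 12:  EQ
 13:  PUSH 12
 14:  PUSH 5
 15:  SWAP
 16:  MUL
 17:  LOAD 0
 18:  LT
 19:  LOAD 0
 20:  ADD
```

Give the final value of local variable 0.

-6

PUSH -6 -> -6
DUP     -> -6 -6
STORE 0 -> -6
PUSH -8 -> -6 -8
ADD     -> -14
PUSH 5  -> -14 5
SWAP    -> 5 -14
SWAP    -> -14 5
SWAP    -> 5 -14
MUL     -> -70
PUSH 30 -> -70 30
EQ      -> 0
PUSH 12 -> 0 12
PUSH 5  -> 0 12 5
SWAP    -> 0 5 12
MUL     -> 0 60
LOAD 0  -> 0 60 -6
LT      -> 0 0
LOAD 0  -> 0 0 -6
ADD     -> 0 -6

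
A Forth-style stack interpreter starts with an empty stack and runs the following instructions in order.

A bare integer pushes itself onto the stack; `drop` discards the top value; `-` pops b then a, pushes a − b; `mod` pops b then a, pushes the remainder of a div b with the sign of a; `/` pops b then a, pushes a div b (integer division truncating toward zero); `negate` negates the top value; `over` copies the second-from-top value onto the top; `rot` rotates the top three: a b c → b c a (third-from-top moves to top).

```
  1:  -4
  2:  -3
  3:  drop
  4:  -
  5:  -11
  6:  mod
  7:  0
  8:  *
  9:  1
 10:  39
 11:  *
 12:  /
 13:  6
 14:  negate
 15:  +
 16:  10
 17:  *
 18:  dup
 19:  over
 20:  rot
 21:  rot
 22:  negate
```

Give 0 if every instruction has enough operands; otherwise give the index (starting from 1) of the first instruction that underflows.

-4    -4
-3    -4 -3
drop  -4
-  — needs 2 operands, stack has 1 → underflow

4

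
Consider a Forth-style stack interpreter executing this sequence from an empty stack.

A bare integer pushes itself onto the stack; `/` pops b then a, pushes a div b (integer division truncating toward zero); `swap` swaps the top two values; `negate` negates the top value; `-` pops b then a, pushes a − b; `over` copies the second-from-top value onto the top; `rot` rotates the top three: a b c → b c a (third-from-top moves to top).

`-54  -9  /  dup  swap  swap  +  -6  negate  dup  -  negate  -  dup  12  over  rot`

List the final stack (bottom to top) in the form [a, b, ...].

[12, 12, 12, 12]

-54     -54
-9      -54 -9
/       6
dup     6 6
swap    6 6
swap    6 6
+       12
-6      12 -6
negate  12 6
dup     12 6 6
-       12 0
negate  12 0
-       12
dup     12 12
12      12 12 12
over    12 12 12 12
rot     12 12 12 12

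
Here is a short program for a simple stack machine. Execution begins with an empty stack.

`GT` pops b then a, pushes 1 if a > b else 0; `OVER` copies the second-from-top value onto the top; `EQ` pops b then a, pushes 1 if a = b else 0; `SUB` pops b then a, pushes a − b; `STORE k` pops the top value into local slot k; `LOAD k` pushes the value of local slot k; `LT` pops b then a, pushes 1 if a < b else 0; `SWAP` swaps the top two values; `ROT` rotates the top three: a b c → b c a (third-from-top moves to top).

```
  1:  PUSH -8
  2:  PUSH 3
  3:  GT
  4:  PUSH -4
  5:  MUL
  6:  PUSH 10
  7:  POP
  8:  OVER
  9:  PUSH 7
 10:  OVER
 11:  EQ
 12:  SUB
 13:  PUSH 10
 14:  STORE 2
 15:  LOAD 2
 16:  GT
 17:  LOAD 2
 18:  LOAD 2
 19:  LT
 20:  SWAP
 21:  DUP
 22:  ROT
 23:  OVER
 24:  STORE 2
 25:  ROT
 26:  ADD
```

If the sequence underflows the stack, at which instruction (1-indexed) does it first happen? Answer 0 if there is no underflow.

PUSH -8 : -8
PUSH 3  : -8 3
GT      : 0
PUSH -4 : 0 -4
MUL     : 0
PUSH 10 : 0 10
POP     : 0
OVER  — needs 2 operands, stack has 1 → underflow

8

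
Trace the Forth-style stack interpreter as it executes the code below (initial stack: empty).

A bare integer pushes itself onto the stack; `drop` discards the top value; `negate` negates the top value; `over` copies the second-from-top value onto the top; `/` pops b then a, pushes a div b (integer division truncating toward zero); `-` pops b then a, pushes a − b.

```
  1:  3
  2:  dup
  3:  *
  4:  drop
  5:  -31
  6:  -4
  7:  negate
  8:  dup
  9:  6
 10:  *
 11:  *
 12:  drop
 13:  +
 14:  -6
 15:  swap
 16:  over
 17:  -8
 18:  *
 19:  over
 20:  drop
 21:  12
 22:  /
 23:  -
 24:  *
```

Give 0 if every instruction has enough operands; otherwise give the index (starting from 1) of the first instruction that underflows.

13

3       [3]
dup     [3, 3]
*       [9]
drop    []
-31     [-31]
-4      [-31, -4]
negate  [-31, 4]
dup     [-31, 4, 4]
6       [-31, 4, 4, 6]
*       [-31, 4, 24]
*       [-31, 96]
drop    [-31]
+  — needs 2 operands, stack has 1 → underflow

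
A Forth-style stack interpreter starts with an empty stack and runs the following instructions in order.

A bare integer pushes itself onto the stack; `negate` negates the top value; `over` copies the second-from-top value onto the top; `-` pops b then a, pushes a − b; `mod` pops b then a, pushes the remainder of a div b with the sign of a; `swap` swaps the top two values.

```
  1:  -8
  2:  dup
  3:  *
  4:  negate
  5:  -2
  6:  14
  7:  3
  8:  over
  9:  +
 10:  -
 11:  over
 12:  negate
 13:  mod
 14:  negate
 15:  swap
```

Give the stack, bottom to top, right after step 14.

[-64, -2, 1]

-8     → [-8]
dup    → [-8, -8]
*      → [64]
negate → [-64]
-2     → [-64, -2]
14     → [-64, -2, 14]
3      → [-64, -2, 14, 3]
over   → [-64, -2, 14, 3, 14]
+      → [-64, -2, 14, 17]
-      → [-64, -2, -3]
over   → [-64, -2, -3, -2]
negate → [-64, -2, -3, 2]
mod    → [-64, -2, -1]
negate → [-64, -2, 1]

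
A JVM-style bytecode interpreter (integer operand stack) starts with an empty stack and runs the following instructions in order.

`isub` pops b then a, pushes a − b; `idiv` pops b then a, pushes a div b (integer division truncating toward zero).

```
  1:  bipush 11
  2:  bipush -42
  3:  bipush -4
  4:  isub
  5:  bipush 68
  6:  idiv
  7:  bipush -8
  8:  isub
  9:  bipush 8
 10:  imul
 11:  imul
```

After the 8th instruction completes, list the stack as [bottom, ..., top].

[11, 8]

bipush 11  -> [11]
bipush -42 -> [11, -42]
bipush -4  -> [11, -42, -4]
isub       -> [11, -38]
bipush 68  -> [11, -38, 68]
idiv       -> [11, 0]
bipush -8  -> [11, 0, -8]
isub       -> [11, 8]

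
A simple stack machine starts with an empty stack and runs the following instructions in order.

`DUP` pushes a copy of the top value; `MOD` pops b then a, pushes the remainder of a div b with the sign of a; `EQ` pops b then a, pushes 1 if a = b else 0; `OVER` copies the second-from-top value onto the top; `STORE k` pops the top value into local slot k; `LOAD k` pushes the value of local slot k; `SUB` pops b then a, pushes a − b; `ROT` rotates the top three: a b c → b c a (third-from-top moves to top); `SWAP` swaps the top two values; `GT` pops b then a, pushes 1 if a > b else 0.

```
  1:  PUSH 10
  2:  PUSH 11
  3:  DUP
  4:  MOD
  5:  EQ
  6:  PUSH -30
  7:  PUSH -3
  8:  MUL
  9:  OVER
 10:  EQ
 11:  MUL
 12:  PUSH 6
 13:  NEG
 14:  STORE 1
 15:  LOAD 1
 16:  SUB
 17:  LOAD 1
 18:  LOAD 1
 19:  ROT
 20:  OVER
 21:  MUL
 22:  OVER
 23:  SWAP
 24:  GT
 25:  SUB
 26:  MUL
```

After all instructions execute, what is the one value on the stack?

PUSH 10  -> 10
PUSH 11  -> 10 11
DUP      -> 10 11 11
MOD      -> 10 0
EQ       -> 0
PUSH -30 -> 0 -30
PUSH -3  -> 0 -30 -3
MUL      -> 0 90
OVER     -> 0 90 0
EQ       -> 0 0
MUL      -> 0
PUSH 6   -> 0 6
NEG      -> 0 -6
STORE 1  -> 0
LOAD 1   -> 0 -6
SUB      -> 6
LOAD 1   -> 6 -6
LOAD 1   -> 6 -6 -6
ROT      -> -6 -6 6
OVER     -> -6 -6 6 -6
MUL      -> -6 -6 -36
OVER     -> -6 -6 -36 -6
SWAP     -> -6 -6 -6 -36
GT       -> -6 -6 1
SUB      -> -6 -7
MUL      -> 42

42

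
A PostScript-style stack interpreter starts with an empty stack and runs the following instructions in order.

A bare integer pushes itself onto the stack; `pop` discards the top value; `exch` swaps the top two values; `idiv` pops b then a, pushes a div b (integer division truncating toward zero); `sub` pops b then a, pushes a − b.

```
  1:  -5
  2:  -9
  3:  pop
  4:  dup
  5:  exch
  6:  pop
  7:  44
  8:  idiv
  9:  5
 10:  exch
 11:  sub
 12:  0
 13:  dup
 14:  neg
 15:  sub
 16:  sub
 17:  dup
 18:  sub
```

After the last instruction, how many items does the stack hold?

-5   -> [-5]
-9   -> [-5, -9]
pop  -> [-5]
dup  -> [-5, -5]
exch -> [-5, -5]
pop  -> [-5]
44   -> [-5, 44]
idiv -> [0]
5    -> [0, 5]
exch -> [5, 0]
sub  -> [5]
0    -> [5, 0]
dup  -> [5, 0, 0]
neg  -> [5, 0, 0]
sub  -> [5, 0]
sub  -> [5]
dup  -> [5, 5]
sub  -> [0]

1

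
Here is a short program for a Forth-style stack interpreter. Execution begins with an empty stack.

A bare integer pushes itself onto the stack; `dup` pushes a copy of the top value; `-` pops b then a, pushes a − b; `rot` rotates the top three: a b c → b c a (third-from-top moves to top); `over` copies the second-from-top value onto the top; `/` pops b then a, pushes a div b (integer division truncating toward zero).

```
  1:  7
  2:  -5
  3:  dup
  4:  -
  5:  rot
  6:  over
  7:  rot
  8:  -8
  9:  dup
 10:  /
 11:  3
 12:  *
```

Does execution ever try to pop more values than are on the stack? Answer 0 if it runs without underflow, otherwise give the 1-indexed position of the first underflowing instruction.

5

7   -> [7]
-5  -> [7, -5]
dup -> [7, -5, -5]
-   -> [7, 0]
rot  — needs 3 operands, stack has 2 → underflow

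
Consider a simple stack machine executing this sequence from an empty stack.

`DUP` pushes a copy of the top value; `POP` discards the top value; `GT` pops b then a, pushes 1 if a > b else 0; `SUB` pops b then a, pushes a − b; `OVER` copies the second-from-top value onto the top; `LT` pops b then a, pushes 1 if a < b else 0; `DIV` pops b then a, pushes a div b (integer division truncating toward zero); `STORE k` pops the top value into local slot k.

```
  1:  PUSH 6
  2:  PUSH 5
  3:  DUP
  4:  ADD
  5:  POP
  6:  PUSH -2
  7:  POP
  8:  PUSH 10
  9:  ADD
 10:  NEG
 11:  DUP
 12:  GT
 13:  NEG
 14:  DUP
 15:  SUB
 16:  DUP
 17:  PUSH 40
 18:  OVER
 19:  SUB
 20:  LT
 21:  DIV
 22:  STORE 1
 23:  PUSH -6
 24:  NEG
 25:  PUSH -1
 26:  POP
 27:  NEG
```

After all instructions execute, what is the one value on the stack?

-6

PUSH 6  -> [6]
PUSH 5  -> [6, 5]
DUP     -> [6, 5, 5]
ADD     -> [6, 10]
POP     -> [6]
PUSH -2 -> [6, -2]
POP     -> [6]
PUSH 10 -> [6, 10]
ADD     -> [16]
NEG     -> [-16]
DUP     -> [-16, -16]
GT      -> [0]
NEG     -> [0]
DUP     -> [0, 0]
SUB     -> [0]
DUP     -> [0, 0]
PUSH 40 -> [0, 0, 40]
OVER    -> [0, 0, 40, 0]
SUB     -> [0, 0, 40]
LT      -> [0, 1]
DIV     -> [0]
STORE 1 -> []
PUSH -6 -> [-6]
NEG     -> [6]
PUSH -1 -> [6, -1]
POP     -> [6]
NEG     -> [-6]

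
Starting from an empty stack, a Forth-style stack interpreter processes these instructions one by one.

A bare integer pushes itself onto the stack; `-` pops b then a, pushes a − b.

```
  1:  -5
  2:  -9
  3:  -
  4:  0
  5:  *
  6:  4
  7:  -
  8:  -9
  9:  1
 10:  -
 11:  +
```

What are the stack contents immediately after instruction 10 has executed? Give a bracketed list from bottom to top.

-5 : -5
-9 : -5 -9
-  : 4
0  : 4 0
*  : 0
4  : 0 4
-  : -4
-9 : -4 -9
1  : -4 -9 1
-  : -4 -10

[-4, -10]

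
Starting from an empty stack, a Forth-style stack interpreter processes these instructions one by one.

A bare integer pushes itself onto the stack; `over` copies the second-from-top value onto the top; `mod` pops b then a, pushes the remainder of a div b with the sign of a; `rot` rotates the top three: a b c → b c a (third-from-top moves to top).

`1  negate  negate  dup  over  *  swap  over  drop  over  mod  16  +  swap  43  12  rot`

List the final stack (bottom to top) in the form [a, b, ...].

[16, 43, 12, 1]

1       1
negate  -1
negate  1
dup     1 1
over    1 1 1
*       1 1
swap    1 1
over    1 1 1
drop    1 1
over    1 1 1
mod     1 0
16      1 0 16
+       1 16
swap    16 1
43      16 1 43
12      16 1 43 12
rot     16 43 12 1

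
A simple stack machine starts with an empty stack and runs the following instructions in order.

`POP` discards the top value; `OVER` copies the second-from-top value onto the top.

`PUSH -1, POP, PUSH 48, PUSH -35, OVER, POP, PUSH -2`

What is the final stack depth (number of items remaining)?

3

PUSH -1   [-1]
POP       []
PUSH 48   [48]
PUSH -35  [48, -35]
OVER      [48, -35, 48]
POP       [48, -35]
PUSH -2   [48, -35, -2]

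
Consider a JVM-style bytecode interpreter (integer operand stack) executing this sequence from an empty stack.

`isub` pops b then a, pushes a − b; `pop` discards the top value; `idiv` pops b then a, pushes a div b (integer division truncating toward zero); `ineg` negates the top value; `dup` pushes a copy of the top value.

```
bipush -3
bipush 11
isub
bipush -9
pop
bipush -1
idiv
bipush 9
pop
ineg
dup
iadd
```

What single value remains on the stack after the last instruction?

bipush -3 → [-3]
bipush 11 → [-3, 11]
isub      → [-14]
bipush -9 → [-14, -9]
pop       → [-14]
bipush -1 → [-14, -1]
idiv      → [14]
bipush 9  → [14, 9]
pop       → [14]
ineg      → [-14]
dup       → [-14, -14]
iadd      → [-28]

-28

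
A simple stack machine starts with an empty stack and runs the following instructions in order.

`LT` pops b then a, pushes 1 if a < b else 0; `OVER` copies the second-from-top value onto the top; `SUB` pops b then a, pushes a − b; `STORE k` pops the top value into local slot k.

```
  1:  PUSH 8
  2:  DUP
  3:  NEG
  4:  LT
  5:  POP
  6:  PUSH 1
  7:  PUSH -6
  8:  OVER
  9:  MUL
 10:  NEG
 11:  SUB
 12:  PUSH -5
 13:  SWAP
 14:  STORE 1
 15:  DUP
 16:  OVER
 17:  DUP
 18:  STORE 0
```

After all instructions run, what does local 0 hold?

-5

PUSH 8  → 8
DUP     → 8 8
NEG     → 8 -8
LT      → 0
POP     → (empty)
PUSH 1  → 1
PUSH -6 → 1 -6
OVER    → 1 -6 1
MUL     → 1 -6
NEG     → 1 6
SUB     → -5
PUSH -5 → -5 -5
SWAP    → -5 -5
STORE 1 → -5
DUP     → -5 -5
OVER    → -5 -5 -5
DUP     → -5 -5 -5 -5
STORE 0 → -5 -5 -5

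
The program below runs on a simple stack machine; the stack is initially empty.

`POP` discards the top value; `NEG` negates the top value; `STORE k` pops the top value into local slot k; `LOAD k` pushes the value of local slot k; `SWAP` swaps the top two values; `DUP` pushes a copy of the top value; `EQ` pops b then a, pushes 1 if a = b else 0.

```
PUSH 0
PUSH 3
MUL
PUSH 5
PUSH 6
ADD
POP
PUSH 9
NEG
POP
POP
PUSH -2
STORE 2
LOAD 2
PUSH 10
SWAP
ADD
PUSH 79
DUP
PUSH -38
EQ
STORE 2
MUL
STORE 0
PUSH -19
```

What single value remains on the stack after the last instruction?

PUSH 0   : 0
PUSH 3   : 0 3
MUL      : 0
PUSH 5   : 0 5
PUSH 6   : 0 5 6
ADD      : 0 11
POP      : 0
PUSH 9   : 0 9
NEG      : 0 -9
POP      : 0
POP      : (empty)
PUSH -2  : -2
STORE 2  : (empty)
LOAD 2   : -2
PUSH 10  : -2 10
SWAP     : 10 -2
ADD      : 8
PUSH 79  : 8 79
DUP      : 8 79 79
PUSH -38 : 8 79 79 -38
EQ       : 8 79 0
STORE 2  : 8 79
MUL      : 632
STORE 0  : (empty)
PUSH -19 : -19

-19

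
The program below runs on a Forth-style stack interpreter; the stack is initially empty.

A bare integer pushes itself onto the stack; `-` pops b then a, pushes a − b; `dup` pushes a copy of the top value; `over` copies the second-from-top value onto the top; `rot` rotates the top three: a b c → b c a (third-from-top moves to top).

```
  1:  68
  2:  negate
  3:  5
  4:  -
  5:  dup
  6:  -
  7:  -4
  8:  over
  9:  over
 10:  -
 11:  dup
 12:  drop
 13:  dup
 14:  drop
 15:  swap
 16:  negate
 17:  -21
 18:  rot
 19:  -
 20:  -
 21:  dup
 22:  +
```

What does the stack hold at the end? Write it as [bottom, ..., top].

68      68
negate  -68
5       -68 5
-       -73
dup     -73 -73
-       0
-4      0 -4
over    0 -4 0
over    0 -4 0 -4
-       0 -4 4
dup     0 -4 4 4
drop    0 -4 4
dup     0 -4 4 4
drop    0 -4 4
swap    0 4 -4
negate  0 4 4
-21     0 4 4 -21
rot     0 4 -21 4
-       0 4 -25
-       0 29
dup     0 29 29
+       0 58

[0, 58]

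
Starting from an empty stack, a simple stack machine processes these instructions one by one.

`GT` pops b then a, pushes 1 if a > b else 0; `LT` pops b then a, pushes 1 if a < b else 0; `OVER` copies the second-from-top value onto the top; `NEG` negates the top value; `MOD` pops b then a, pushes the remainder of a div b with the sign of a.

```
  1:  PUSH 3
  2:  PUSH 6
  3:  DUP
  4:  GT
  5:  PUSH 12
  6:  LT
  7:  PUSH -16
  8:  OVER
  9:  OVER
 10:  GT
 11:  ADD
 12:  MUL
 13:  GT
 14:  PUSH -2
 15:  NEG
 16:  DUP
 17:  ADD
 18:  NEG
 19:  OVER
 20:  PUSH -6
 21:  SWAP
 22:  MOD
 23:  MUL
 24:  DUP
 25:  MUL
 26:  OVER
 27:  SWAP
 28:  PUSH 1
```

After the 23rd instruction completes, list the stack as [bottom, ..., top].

[1, 0]

PUSH 3    [3]
PUSH 6    [3, 6]
DUP       [3, 6, 6]
GT        [3, 0]
PUSH 12   [3, 0, 12]
LT        [3, 1]
PUSH -16  [3, 1, -16]
OVER      [3, 1, -16, 1]
OVER      [3, 1, -16, 1, -16]
GT        [3, 1, -16, 1]
ADD       [3, 1, -15]
MUL       [3, -15]
GT        [1]
PUSH -2   [1, -2]
NEG       [1, 2]
DUP       [1, 2, 2]
ADD       [1, 4]
NEG       [1, -4]
OVER      [1, -4, 1]
PUSH -6   [1, -4, 1, -6]
SWAP      [1, -4, -6, 1]
MOD       [1, -4, 0]
MUL       [1, 0]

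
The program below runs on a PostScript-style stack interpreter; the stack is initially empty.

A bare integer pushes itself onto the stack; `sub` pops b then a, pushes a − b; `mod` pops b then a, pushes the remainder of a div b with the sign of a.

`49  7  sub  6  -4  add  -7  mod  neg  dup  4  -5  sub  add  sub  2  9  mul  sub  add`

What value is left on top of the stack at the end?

15

49   [49]
7    [49, 7]
sub  [42]
6    [42, 6]
-4   [42, 6, -4]
add  [42, 2]
-7   [42, 2, -7]
mod  [42, 2]
neg  [42, -2]
dup  [42, -2, -2]
4    [42, -2, -2, 4]
-5   [42, -2, -2, 4, -5]
sub  [42, -2, -2, 9]
add  [42, -2, 7]
sub  [42, -9]
2    [42, -9, 2]
9    [42, -9, 2, 9]
mul  [42, -9, 18]
sub  [42, -27]
add  [15]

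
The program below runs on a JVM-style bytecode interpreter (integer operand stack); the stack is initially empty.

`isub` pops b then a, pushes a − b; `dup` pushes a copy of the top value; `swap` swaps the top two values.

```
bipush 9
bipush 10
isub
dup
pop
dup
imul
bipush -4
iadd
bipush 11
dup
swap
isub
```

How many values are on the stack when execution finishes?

bipush 9  -> 9
bipush 10 -> 9 10
isub      -> -1
dup       -> -1 -1
pop       -> -1
dup       -> -1 -1
imul      -> 1
bipush -4 -> 1 -4
iadd      -> -3
bipush 11 -> -3 11
dup       -> -3 11 11
swap      -> -3 11 11
isub      -> -3 0

2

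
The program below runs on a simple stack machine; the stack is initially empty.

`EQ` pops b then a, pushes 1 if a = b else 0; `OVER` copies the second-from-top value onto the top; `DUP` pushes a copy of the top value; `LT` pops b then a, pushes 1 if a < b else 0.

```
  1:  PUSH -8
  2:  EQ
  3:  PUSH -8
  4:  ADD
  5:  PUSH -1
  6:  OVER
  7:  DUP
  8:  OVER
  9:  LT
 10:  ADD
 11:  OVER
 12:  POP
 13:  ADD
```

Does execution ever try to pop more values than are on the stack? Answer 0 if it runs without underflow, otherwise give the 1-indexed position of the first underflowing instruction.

PUSH -8 : -8
EQ  — needs 2 operands, stack has 1 → underflow

2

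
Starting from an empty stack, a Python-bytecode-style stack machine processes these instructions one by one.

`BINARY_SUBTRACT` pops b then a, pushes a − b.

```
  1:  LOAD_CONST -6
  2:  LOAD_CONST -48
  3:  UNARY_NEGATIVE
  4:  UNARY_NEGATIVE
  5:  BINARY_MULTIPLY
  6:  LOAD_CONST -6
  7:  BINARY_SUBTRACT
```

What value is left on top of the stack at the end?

294

LOAD_CONST -6   -> -6
LOAD_CONST -48  -> -6 -48
UNARY_NEGATIVE  -> -6 48
UNARY_NEGATIVE  -> -6 -48
BINARY_MULTIPLY -> 288
LOAD_CONST -6   -> 288 -6
BINARY_SUBTRACT -> 294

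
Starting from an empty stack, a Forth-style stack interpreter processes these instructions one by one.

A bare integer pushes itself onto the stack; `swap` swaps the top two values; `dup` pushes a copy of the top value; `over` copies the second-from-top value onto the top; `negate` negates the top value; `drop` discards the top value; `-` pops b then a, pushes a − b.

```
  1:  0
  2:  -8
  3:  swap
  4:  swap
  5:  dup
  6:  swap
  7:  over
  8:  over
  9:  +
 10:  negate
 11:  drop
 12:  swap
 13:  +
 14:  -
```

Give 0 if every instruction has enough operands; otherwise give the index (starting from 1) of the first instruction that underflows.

0      → [0]
-8     → [0, -8]
swap   → [-8, 0]
swap   → [0, -8]
dup    → [0, -8, -8]
swap   → [0, -8, -8]
over   → [0, -8, -8, -8]
over   → [0, -8, -8, -8, -8]
+      → [0, -8, -8, -16]
negate → [0, -8, -8, 16]
drop   → [0, -8, -8]
swap   → [0, -8, -8]
+      → [0, -16]
-      → [16]

0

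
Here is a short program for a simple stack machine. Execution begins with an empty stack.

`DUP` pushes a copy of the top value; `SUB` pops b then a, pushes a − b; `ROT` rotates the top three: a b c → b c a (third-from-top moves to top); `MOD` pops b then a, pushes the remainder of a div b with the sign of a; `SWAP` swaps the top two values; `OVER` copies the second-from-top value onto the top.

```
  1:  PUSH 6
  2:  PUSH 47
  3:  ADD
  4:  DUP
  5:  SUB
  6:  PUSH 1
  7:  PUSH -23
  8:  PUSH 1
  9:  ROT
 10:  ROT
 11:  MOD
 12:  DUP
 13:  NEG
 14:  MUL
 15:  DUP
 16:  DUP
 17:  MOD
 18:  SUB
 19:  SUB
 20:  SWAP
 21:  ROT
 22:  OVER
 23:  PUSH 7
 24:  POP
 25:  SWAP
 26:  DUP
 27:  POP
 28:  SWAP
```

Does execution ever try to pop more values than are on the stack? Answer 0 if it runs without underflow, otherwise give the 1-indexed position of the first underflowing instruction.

PUSH 6   -> 6
PUSH 47  -> 6 47
ADD      -> 53
DUP      -> 53 53
SUB      -> 0
PUSH 1   -> 0 1
PUSH -23 -> 0 1 -23
PUSH 1   -> 0 1 -23 1
ROT      -> 0 -23 1 1
ROT      -> 0 1 1 -23
MOD      -> 0 1 1
DUP      -> 0 1 1 1
NEG      -> 0 1 1 -1
MUL      -> 0 1 -1
DUP      -> 0 1 -1 -1
DUP      -> 0 1 -1 -1 -1
MOD      -> 0 1 -1 0
SUB      -> 0 1 -1
SUB      -> 0 2
SWAP     -> 2 0
ROT  — needs 3 operands, stack has 2 → underflow

21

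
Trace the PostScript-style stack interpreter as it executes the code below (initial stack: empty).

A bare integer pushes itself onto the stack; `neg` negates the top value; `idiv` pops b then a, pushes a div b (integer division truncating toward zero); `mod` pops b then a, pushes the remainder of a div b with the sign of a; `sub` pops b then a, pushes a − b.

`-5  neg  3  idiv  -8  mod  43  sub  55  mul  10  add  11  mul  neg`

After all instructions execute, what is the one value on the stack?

25300

-5   -> -5
neg  -> 5
3    -> 5 3
idiv -> 1
-8   -> 1 -8
mod  -> 1
43   -> 1 43
sub  -> -42
55   -> -42 55
mul  -> -2310
10   -> -2310 10
add  -> -2300
11   -> -2300 11
mul  -> -25300
neg  -> 25300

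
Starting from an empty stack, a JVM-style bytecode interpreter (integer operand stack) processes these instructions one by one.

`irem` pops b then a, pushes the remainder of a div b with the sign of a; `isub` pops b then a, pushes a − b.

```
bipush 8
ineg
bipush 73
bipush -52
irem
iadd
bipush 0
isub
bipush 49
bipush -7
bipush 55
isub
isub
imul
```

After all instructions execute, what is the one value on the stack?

1443

bipush 8   -> 8
ineg       -> -8
bipush 73  -> -8 73
bipush -52 -> -8 73 -52
irem       -> -8 21
iadd       -> 13
bipush 0   -> 13 0
isub       -> 13
bipush 49  -> 13 49
bipush -7  -> 13 49 -7
bipush 55  -> 13 49 -7 55
isub       -> 13 49 -62
isub       -> 13 111
imul       -> 1443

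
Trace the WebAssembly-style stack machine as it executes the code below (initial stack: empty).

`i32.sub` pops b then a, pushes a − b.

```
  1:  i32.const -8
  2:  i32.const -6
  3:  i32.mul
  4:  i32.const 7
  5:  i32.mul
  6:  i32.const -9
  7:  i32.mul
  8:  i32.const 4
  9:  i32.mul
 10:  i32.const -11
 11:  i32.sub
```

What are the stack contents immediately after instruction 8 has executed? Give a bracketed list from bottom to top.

[-3024, 4]

i32.const -8 -> [-8]
i32.const -6 -> [-8, -6]
i32.mul      -> [48]
i32.const 7  -> [48, 7]
i32.mul      -> [336]
i32.const -9 -> [336, -9]
i32.mul      -> [-3024]
i32.const 4  -> [-3024, 4]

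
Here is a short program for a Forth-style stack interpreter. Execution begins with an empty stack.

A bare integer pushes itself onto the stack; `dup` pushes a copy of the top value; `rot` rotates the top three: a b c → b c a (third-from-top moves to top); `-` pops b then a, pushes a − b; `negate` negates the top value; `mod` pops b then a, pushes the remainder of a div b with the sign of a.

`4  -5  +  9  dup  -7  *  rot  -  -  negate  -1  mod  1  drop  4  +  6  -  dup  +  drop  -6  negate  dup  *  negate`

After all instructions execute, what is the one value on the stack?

4      → 4
-5     → 4 -5
+      → -1
9      → -1 9
dup    → -1 9 9
-7     → -1 9 9 -7
*      → -1 9 -63
rot    → 9 -63 -1
-      → 9 -62
-      → 71
negate → -71
-1     → -71 -1
mod    → 0
1      → 0 1
drop   → 0
4      → 0 4
+      → 4
6      → 4 6
-      → -2
dup    → -2 -2
+      → -4
drop   → (empty)
-6     → -6
negate → 6
dup    → 6 6
*      → 36
negate → -36

-36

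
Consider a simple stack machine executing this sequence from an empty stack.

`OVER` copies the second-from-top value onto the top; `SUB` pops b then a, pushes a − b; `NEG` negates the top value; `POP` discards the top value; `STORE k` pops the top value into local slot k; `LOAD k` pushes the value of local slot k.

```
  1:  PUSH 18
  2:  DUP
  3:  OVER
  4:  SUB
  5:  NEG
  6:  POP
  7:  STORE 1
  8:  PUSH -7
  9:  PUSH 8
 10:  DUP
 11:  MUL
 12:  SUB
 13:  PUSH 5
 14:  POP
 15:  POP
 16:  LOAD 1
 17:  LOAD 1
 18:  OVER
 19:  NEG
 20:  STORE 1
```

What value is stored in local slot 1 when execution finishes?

PUSH 18  18
DUP      18 18
OVER     18 18 18
SUB      18 0
NEG      18 0
POP      18
STORE 1  (empty)
PUSH -7  -7
PUSH 8   -7 8
DUP      -7 8 8
MUL      -7 64
SUB      -71
PUSH 5   -71 5
POP      -71
POP      (empty)
LOAD 1   18
LOAD 1   18 18
OVER     18 18 18
NEG      18 18 -18
STORE 1  18 18

-18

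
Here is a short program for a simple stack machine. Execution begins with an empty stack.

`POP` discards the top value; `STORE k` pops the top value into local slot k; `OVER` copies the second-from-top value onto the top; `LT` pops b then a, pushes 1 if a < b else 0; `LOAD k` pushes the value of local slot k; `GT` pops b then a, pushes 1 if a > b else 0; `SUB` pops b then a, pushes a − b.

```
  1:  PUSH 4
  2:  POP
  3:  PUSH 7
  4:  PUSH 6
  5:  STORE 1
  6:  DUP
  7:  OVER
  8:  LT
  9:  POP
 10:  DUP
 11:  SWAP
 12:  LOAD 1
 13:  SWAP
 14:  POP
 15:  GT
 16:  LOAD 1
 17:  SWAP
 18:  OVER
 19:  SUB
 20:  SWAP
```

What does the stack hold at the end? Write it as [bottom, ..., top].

PUSH 4  -> 4
POP     -> (empty)
PUSH 7  -> 7
PUSH 6  -> 7 6
STORE 1 -> 7
DUP     -> 7 7
OVER    -> 7 7 7
LT      -> 7 0
POP     -> 7
DUP     -> 7 7
SWAP    -> 7 7
LOAD 1  -> 7 7 6
SWAP    -> 7 6 7
POP     -> 7 6
GT      -> 1
LOAD 1  -> 1 6
SWAP    -> 6 1
OVER    -> 6 1 6
SUB     -> 6 -5
SWAP    -> -5 6

[-5, 6]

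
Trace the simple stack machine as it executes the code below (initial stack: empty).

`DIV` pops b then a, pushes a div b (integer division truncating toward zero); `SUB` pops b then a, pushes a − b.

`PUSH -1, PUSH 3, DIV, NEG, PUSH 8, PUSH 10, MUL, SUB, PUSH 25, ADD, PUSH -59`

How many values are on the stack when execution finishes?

PUSH -1  : -1
PUSH 3   : -1 3
DIV      : 0
NEG      : 0
PUSH 8   : 0 8
PUSH 10  : 0 8 10
MUL      : 0 80
SUB      : -80
PUSH 25  : -80 25
ADD      : -55
PUSH -59 : -55 -59

2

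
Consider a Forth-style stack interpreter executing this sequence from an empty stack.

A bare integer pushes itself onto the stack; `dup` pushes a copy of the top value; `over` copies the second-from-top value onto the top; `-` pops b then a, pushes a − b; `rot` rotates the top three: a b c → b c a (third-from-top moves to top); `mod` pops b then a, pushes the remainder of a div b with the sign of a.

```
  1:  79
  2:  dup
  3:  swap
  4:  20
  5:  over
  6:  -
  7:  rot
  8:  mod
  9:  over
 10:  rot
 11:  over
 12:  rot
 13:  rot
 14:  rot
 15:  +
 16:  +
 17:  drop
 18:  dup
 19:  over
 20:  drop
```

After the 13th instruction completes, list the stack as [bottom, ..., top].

[-59, 79, 79, 79]

79    79
dup   79 79
swap  79 79
20    79 79 20
over  79 79 20 79
-     79 79 -59
rot   79 -59 79
mod   79 -59
over  79 -59 79
rot   -59 79 79
over  -59 79 79 79
rot   -59 79 79 79
rot   -59 79 79 79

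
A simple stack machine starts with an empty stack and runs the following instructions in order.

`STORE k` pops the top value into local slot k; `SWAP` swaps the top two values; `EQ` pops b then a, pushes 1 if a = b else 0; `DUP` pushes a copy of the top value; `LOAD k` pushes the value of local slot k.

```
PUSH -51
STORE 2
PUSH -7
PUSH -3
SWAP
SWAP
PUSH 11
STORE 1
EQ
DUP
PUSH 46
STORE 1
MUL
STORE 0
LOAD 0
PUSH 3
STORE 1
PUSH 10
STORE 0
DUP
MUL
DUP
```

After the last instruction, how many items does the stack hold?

PUSH -51 -> -51
STORE 2  -> (empty)
PUSH -7  -> -7
PUSH -3  -> -7 -3
SWAP     -> -3 -7
SWAP     -> -7 -3
PUSH 11  -> -7 -3 11
STORE 1  -> -7 -3
EQ       -> 0
DUP      -> 0 0
PUSH 46  -> 0 0 46
STORE 1  -> 0 0
MUL      -> 0
STORE 0  -> (empty)
LOAD 0   -> 0
PUSH 3   -> 0 3
STORE 1  -> 0
PUSH 10  -> 0 10
STORE 0  -> 0
DUP      -> 0 0
MUL      -> 0
DUP      -> 0 0

2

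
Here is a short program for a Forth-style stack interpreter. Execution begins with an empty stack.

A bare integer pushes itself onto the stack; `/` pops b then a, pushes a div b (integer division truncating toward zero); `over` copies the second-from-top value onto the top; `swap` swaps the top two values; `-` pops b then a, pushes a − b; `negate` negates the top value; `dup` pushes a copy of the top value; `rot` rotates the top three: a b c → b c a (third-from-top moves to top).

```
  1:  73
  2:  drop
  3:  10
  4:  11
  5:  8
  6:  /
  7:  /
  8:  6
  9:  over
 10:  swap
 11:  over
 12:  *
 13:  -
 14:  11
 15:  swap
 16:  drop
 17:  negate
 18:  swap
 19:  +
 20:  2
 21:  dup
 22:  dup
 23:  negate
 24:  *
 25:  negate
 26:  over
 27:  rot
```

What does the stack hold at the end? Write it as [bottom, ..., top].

73     -> [73]
drop   -> []
10     -> [10]
11     -> [10, 11]
8      -> [10, 11, 8]
/      -> [10, 1]
/      -> [10]
6      -> [10, 6]
over   -> [10, 6, 10]
swap   -> [10, 10, 6]
over   -> [10, 10, 6, 10]
*      -> [10, 10, 60]
-      -> [10, -50]
11     -> [10, -50, 11]
swap   -> [10, 11, -50]
drop   -> [10, 11]
negate -> [10, -11]
swap   -> [-11, 10]
+      -> [-1]
2      -> [-1, 2]
dup    -> [-1, 2, 2]
dup    -> [-1, 2, 2, 2]
negate -> [-1, 2, 2, -2]
*      -> [-1, 2, -4]
negate -> [-1, 2, 4]
over   -> [-1, 2, 4, 2]
rot    -> [-1, 4, 2, 2]

[-1, 4, 2, 2]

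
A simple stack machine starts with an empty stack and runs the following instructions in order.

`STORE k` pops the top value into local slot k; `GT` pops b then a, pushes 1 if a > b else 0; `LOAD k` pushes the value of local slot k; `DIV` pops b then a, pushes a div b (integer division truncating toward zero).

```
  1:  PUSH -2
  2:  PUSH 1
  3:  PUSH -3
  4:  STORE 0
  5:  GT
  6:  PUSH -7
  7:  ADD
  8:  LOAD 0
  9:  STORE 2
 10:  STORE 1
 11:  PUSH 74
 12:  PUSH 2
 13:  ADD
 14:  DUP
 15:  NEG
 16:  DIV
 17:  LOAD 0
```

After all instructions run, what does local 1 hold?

PUSH -2 → -2
PUSH 1  → -2 1
PUSH -3 → -2 1 -3
STORE 0 → -2 1
GT      → 0
PUSH -7 → 0 -7
ADD     → -7
LOAD 0  → -7 -3
STORE 2 → -7
STORE 1 → (empty)
PUSH 74 → 74
PUSH 2  → 74 2
ADD     → 76
DUP     → 76 76
NEG     → 76 -76
DIV     → -1
LOAD 0  → -1 -3

-7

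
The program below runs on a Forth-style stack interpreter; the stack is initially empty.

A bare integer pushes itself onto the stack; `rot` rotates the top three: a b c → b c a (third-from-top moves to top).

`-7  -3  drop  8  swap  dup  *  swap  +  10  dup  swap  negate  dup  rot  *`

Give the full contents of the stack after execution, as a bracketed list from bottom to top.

[57, -10, -100]

-7      [-7]
-3      [-7, -3]
drop    [-7]
8       [-7, 8]
swap    [8, -7]
dup     [8, -7, -7]
*       [8, 49]
swap    [49, 8]
+       [57]
10      [57, 10]
dup     [57, 10, 10]
swap    [57, 10, 10]
negate  [57, 10, -10]
dup     [57, 10, -10, -10]
rot     [57, -10, -10, 10]
*       [57, -10, -100]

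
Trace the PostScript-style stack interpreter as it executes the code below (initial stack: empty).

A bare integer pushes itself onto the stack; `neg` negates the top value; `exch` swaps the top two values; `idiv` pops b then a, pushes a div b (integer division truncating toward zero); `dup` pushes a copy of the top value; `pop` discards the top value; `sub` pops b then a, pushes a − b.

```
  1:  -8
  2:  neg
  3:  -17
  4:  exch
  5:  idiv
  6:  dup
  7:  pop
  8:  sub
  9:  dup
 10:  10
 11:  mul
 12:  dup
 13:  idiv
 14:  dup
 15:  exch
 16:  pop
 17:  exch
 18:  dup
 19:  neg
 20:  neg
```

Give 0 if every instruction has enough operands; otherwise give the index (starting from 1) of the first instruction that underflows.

-8    [-8]
neg   [8]
-17   [8, -17]
exch  [-17, 8]
idiv  [-2]
dup   [-2, -2]
pop   [-2]
sub  — needs 2 operands, stack has 1 → underflow

8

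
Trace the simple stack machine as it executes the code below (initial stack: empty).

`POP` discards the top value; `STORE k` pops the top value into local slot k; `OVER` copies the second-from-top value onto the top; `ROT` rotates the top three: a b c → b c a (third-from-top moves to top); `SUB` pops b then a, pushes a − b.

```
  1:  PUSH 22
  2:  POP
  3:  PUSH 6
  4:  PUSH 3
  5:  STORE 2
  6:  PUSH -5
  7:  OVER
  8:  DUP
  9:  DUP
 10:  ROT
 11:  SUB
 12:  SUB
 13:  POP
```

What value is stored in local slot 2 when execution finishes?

3

PUSH 22  [22]
POP      []
PUSH 6   [6]
PUSH 3   [6, 3]
STORE 2  [6]
PUSH -5  [6, -5]
OVER     [6, -5, 6]
DUP      [6, -5, 6, 6]
DUP      [6, -5, 6, 6, 6]
ROT      [6, -5, 6, 6, 6]
SUB      [6, -5, 6, 0]
SUB      [6, -5, 6]
POP      [6, -5]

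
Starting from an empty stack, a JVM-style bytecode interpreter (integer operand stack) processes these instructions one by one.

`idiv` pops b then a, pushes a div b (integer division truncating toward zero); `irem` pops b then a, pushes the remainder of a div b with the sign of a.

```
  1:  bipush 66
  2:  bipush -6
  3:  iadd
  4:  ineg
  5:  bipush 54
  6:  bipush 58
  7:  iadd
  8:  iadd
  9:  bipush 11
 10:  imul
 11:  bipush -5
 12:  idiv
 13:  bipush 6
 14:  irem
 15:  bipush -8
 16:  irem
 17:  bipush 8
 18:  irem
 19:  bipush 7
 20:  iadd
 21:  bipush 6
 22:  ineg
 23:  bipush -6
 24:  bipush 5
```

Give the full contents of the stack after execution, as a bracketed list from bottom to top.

bipush 66 : [66]
bipush -6 : [66, -6]
iadd      : [60]
ineg      : [-60]
bipush 54 : [-60, 54]
bipush 58 : [-60, 54, 58]
iadd      : [-60, 112]
iadd      : [52]
bipush 11 : [52, 11]
imul      : [572]
bipush -5 : [572, -5]
idiv      : [-114]
bipush 6  : [-114, 6]
irem      : [0]
bipush -8 : [0, -8]
irem      : [0]
bipush 8  : [0, 8]
irem      : [0]
bipush 7  : [0, 7]
iadd      : [7]
bipush 6  : [7, 6]
ineg      : [7, -6]
bipush -6 : [7, -6, -6]
bipush 5  : [7, -6, -6, 5]

[7, -6, -6, 5]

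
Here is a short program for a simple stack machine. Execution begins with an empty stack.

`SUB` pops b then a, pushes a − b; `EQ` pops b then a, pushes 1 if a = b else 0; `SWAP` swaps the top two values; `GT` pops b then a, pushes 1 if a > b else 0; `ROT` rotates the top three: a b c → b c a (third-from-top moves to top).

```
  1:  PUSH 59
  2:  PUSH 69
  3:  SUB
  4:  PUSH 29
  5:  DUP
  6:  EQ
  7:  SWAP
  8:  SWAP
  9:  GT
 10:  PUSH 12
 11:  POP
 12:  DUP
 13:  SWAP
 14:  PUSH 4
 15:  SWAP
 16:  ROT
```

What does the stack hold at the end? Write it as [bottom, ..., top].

PUSH 59 : 59
PUSH 69 : 59 69
SUB     : -10
PUSH 29 : -10 29
DUP     : -10 29 29
EQ      : -10 1
SWAP    : 1 -10
SWAP    : -10 1
GT      : 0
PUSH 12 : 0 12
POP     : 0
DUP     : 0 0
SWAP    : 0 0
PUSH 4  : 0 0 4
SWAP    : 0 4 0
ROT     : 4 0 0

[4, 0, 0]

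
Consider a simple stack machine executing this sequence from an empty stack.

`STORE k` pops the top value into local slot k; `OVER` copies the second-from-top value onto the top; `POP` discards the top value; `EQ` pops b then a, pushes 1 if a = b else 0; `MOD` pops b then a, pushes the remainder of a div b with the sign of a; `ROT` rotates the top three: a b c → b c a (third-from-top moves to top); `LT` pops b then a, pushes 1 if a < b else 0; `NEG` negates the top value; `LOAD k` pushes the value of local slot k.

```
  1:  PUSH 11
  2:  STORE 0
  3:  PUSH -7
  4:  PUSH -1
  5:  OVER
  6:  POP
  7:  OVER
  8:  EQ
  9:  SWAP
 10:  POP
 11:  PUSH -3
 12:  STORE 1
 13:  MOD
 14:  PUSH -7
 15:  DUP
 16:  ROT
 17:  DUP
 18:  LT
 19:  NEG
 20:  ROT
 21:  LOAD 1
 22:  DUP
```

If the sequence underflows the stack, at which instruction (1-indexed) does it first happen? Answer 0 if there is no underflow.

PUSH 11 -> 11
STORE 0 -> (empty)
PUSH -7 -> -7
PUSH -1 -> -7 -1
OVER    -> -7 -1 -7
POP     -> -7 -1
OVER    -> -7 -1 -7
EQ      -> -7 0
SWAP    -> 0 -7
POP     -> 0
PUSH -3 -> 0 -3
STORE 1 -> 0
MOD  — needs 2 operands, stack has 1 → underflow

13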